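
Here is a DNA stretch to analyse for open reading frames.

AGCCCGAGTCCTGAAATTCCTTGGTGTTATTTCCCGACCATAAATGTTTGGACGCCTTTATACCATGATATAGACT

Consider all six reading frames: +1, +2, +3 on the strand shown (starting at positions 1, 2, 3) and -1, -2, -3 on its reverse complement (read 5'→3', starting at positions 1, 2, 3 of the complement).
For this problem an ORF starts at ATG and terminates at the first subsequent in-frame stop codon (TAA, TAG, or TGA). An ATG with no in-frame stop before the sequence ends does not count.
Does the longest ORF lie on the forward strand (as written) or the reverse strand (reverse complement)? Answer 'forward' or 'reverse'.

forward

Reverse complement (5'→3'): AGTCTATATCATGGTATAAAGGCGTCCAAACATTTATGGTCGGGAAATAACACCAAGGAATTTCAGGACTCGGGCT
Frame +1: AGC CCG AGT CCT GAA ATT CCT TGG TGT TAT TTC CCG ACC ATA AAT GTT TGG ACG CCT TTA TAC CAT GAT ATA GAC — no ATG→stop ORF.
Frame +2: GCC CGA GTC CTG AAA TTC CTT GGT GTT ATT TCC CGA CCA TAA ATG TTT GGA CGC CTT TAT ACC ATG ATA TAG ACT — ATG at 44, stop TAG at 71 → 30 nt; ATG at 65, stop TAG at 71 → 9 nt.
Frame +3: CCC GAG TCC TGA AAT TCC TTG GTG TTA TTT CCC GAC CAT AAA TGT TTG GAC GCC TTT ATA CCA TGA TAT AGA — no ATG→stop ORF.
Frame -1: AGT CTA TAT CAT GGT ATA AAG GCG TCC AAA CAT TTA TGG TCG GGA AAT AAC ACC AAG GAA TTT CAG GAC TCG GGC — no ATG→stop ORF.
Frame -2: GTC TAT ATC ATG GTA TAA AGG CGT CCA AAC ATT TAT GGT CGG GAA ATA ACA CCA AGG AAT TTC AGG ACT CGG GCT — ATG at 11, stop TAA at 17 → 9 nt.
Frame -3: TCT ATA TCA TGG TAT AAA GGC GTC CAA ACA TTT ATG GTC GGG AAA TAA CAC CAA GGA ATT TCA GGA CTC GGG — ATG at 36, stop TAA at 48 → 15 nt.
Forward-strand max 30 nt; reverse-strand max 15 nt. The forward strand has the longer ORF.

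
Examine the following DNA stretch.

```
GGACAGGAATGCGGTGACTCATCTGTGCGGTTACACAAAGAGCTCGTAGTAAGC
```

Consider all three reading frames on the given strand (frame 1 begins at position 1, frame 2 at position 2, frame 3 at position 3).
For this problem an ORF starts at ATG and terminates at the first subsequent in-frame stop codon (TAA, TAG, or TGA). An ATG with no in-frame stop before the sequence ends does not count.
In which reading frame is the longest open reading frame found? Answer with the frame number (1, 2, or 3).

Frame 1: GGA CAG GAA TGC GGT GAC TCA TCT GTG CGG TTA CAC AAA GAG CTC GTA GTA AGC — no ATG→stop ORF.
Frame 2: GAC AGG AAT GCG GTG ACT CAT CTG TGC GGT TAC ACA AAG AGC TCG TAG TAA — no ATG→stop ORF.
Frame 3: ACA GGA ATG CGG TGA CTC ATC TGT GCG GTT ACA CAA AGA GCT CGT AGT AAG — ATG at 9, stop TGA at 15 → 9 nt.
Longest ORF is 9 nt in frame 3 (positions 9–17).

3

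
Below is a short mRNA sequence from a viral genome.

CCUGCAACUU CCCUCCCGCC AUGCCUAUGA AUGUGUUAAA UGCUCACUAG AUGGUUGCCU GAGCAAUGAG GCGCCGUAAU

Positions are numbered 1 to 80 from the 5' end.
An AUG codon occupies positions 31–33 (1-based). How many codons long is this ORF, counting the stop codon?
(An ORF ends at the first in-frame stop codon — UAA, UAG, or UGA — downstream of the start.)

3

Codons from position 31: AUG (31–33), UGU (34–36), UAA (37–39).
UAA is the first in-frame stop; that's 3 codons including the stop.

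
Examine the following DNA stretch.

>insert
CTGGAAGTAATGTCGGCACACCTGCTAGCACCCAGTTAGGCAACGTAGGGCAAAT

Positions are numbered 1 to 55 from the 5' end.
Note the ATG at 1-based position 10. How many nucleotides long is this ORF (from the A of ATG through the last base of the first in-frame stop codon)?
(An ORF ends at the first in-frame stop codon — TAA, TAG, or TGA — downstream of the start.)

Codons from position 10: ATG (10–12), TCG (13–15), GCA (16–18), CAC (19–21), CTG (22–24), CTA (25–27), GCA (28–30), CCC (31–33), AGT (34–36), TAG (37–39).
TAG is the first in-frame stop; ORF spans 10–39, 30 nucleotides.

30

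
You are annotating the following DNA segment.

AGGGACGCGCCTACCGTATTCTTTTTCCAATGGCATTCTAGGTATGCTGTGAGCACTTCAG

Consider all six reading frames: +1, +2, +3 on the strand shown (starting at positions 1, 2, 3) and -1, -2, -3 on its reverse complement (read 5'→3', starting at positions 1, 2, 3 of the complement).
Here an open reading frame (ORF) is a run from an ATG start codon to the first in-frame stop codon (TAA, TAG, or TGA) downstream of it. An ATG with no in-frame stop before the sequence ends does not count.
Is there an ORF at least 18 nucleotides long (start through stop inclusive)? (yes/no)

no

Reverse complement (5'→3'): CTGAAGTGCTCACAGCATACCTAGAATGCCATTGGAAAAAGAATACGGTAGGCGCGTCCCT
Frame +1: AGG GAC GCG CCT ACC GTA TTC TTT TTC CAA TGG CAT TCT AGG TAT GCT GTG AGC ACT TCA — no ATG→stop ORF.
Frame +2: GGG ACG CGC CTA CCG TAT TCT TTT TCC AAT GGC ATT CTA GGT ATG CTG TGA GCA CTT CAG — ATG at 44, stop TGA at 50 → 9 nt.
Frame +3: GGA CGC GCC TAC CGT ATT CTT TTT CCA ATG GCA TTC TAG GTA TGC TGT GAG CAC TTC — ATG at 30, stop TAG at 39 → 12 nt.
Frame -1: CTG AAG TGC TCA CAG CAT ACC TAG AAT GCC ATT GGA AAA AGA ATA CGG TAG GCG CGT CCC — no ATG→stop ORF.
Frame -2: TGA AGT GCT CAC AGC ATA CCT AGA ATG CCA TTG GAA AAA GAA TAC GGT AGG CGC GTC CCT — no ATG→stop ORF.
Frame -3: GAA GTG CTC ACA GCA TAC CTA GAA TGC CAT TGG AAA AAG AAT ACG GTA GGC GCG TCC — no ATG→stop ORF.
Largest ORF found is 12 nucleotides < 18, so no.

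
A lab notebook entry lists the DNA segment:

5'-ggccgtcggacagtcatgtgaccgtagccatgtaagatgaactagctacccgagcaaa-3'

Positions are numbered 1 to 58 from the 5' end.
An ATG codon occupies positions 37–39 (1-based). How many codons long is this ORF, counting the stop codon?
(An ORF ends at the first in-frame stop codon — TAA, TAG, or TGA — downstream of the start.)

3

Codons from position 37: ATG (37–39), AAC (40–42), TAG (43–45).
TAG is the first in-frame stop; that's 3 codons including the stop.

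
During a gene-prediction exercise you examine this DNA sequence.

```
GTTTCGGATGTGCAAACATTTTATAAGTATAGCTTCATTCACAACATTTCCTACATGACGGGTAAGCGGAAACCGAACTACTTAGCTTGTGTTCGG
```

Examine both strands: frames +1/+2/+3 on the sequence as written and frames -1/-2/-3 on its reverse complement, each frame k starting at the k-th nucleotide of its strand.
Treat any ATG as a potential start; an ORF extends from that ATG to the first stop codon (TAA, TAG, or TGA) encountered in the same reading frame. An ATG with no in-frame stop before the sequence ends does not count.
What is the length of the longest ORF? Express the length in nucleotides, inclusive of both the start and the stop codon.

51

Reverse complement (5'→3'): CCGAACACAAGCTAAGTAGTTCGGTTTCCGCTTACCCGTCATGTAGGAAATGTTGTGAATGAAGCTATACTTATAAAATGTTTGCACATCCGAAAC
Frame +1: GTT TCG GAT GTG CAA ACA TTT TAT AAG TAT AGC TTC ATT CAC AAC ATT TCC TAC ATG ACG GGT AAG CGG AAA CCG AAC TAC TTA GCT TGT GTT CGG — no ATG→stop ORF.
Frame +2: TTT CGG ATG TGC AAA CAT TTT ATA AGT ATA GCT TCA TTC ACA ACA TTT CCT ACA TGA CGG GTA AGC GGA AAC CGA ACT ACT TAG CTT GTG TTC — ATG at 8, stop TGA at 56 → 51 nt.
Frame +3: TTC GGA TGT GCA AAC ATT TTA TAA GTA TAG CTT CAT TCA CAA CAT TTC CTA CAT GAC GGG TAA GCG GAA ACC GAA CTA CTT AGC TTG TGT TCG — no ATG→stop ORF.
Frame -1: CCG AAC ACA AGC TAA GTA GTT CGG TTT CCG CTT ACC CGT CAT GTA GGA AAT GTT GTG AAT GAA GCT ATA CTT ATA AAA TGT TTG CAC ATC CGA AAC — no ATG→stop ORF.
Frame -2: CGA ACA CAA GCT AAG TAG TTC GGT TTC CGC TTA CCC GTC ATG TAG GAA ATG TTG TGA ATG AAG CTA TAC TTA TAA AAT GTT TGC ACA TCC GAA — ATG at 41, stop TAG at 44 → 6 nt; ATG at 50, stop TGA at 56 → 9 nt; ATG at 59, stop TAA at 74 → 18 nt.
Frame -3: GAA CAC AAG CTA AGT AGT TCG GTT TCC GCT TAC CCG TCA TGT AGG AAA TGT TGT GAA TGA AGC TAT ACT TAT AAA ATG TTT GCA CAT CCG AAA — no ATG→stop ORF.
Longest: frame +2, positions 8–58, 51 nt = 17 codons = 16 aa. → 51 nucleotides.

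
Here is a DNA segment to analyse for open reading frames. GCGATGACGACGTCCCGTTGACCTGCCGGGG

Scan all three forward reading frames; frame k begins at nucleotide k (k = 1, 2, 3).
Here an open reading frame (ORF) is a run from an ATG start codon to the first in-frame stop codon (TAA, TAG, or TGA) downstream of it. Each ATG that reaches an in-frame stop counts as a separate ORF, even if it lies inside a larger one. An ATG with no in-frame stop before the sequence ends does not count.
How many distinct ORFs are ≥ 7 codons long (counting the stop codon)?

0

Frame 1: GCG ATG ACG ACG TCC CGT TGA CCT GCC GGG — ATG at 4, stop TGA at 19 → 18 nt.
Frame 2: CGA TGA CGA CGT CCC GTT GAC CTG CCG GGG — no ATG→stop ORF.
Frame 3: GAT GAC GAC GTC CCG TTG ACC TGC CGG — no ATG→stop ORF.
No ORF reaches 7 codons. Count = 0.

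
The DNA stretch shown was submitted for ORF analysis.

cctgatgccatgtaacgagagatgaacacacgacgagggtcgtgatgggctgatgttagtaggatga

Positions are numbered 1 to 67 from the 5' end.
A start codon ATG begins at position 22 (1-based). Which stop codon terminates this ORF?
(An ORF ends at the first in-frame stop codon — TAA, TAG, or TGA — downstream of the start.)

Codons from position 22: ATG (22–24), AAC (25–27), ACA (28–30), CGA (31–33), CGA (34–36), GGG (37–39), TCG (40–42), TGA (43–45).
The first in-frame stop codon is TGA.

TGA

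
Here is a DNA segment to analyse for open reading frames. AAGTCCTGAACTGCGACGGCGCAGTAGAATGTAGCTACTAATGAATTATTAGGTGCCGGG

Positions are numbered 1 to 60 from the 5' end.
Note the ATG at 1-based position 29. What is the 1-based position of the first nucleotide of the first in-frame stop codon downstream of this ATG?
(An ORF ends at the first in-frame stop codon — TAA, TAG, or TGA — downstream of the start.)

32

Codons from position 29: ATG (29–31), TAG (32–34).
TAG is a stop codon; it begins at position 32.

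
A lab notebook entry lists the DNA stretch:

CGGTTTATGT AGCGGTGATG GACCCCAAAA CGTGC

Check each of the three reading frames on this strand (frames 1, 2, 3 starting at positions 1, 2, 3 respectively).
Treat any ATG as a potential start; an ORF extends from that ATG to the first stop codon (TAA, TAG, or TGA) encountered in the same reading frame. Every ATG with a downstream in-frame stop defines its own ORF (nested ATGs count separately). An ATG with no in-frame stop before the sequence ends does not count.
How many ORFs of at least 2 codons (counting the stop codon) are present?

Frame 1: CGG TTT ATG TAG CGG TGA TGG ACC CCA AAA CGT — ATG at 7, stop TAG at 10 → 6 nt.
Frame 2: GGT TTA TGT AGC GGT GAT GGA CCC CAA AAC GTG — no ATG→stop ORF.
Frame 3: GTT TAT GTA GCG GTG ATG GAC CCC AAA ACG TGC — no ATG→stop ORF.
ORFs ≥ 2 codons: frame 1 7–12 (2 codons). Count = 1.

1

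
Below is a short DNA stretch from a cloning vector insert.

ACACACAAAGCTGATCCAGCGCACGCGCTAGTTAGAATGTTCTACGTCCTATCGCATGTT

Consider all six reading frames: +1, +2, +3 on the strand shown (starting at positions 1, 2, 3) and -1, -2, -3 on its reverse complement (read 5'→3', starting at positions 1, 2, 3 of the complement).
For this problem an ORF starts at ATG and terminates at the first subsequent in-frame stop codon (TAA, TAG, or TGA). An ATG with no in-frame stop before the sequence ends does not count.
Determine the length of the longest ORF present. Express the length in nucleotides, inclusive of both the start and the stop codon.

9

Reverse complement (5'→3'): AACATGCGATAGGACGTAGAACATTCTAACTAGCGCGTGCGCTGGATCAGCTTTGTGTGT
Frame +1: ACA CAC AAA GCT GAT CCA GCG CAC GCG CTA GTT AGA ATG TTC TAC GTC CTA TCG CAT GTT — no ATG→stop ORF.
Frame +2: CAC ACA AAG CTG ATC CAG CGC ACG CGC TAG TTA GAA TGT TCT ACG TCC TAT CGC ATG — no ATG→stop ORF.
Frame +3: ACA CAA AGC TGA TCC AGC GCA CGC GCT AGT TAG AAT GTT CTA CGT CCT ATC GCA TGT — no ATG→stop ORF.
Frame -1: AAC ATG CGA TAG GAC GTA GAA CAT TCT AAC TAG CGC GTG CGC TGG ATC AGC TTT GTG TGT — ATG at 4, stop TAG at 10 → 9 nt.
Frame -2: ACA TGC GAT AGG ACG TAG AAC ATT CTA ACT AGC GCG TGC GCT GGA TCA GCT TTG TGT — no ATG→stop ORF.
Frame -3: CAT GCG ATA GGA CGT AGA ACA TTC TAA CTA GCG CGT GCG CTG GAT CAG CTT TGT GTG — no ATG→stop ORF.
Longest: frame -1, positions 4–12, 9 nt = 3 codons = 2 aa. → 9 nucleotides.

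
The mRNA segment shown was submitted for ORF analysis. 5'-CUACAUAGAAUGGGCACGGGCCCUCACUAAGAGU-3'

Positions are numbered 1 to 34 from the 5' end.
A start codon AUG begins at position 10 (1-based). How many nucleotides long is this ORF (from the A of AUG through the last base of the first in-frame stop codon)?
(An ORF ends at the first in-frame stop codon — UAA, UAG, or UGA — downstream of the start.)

Codons from position 10: AUG (10–12), GGC (13–15), ACG (16–18), GGC (19–21), CCU (22–24), CAC (25–27), UAA (28–30).
UAA is the first in-frame stop; ORF spans 10–30, 21 nucleotides.

21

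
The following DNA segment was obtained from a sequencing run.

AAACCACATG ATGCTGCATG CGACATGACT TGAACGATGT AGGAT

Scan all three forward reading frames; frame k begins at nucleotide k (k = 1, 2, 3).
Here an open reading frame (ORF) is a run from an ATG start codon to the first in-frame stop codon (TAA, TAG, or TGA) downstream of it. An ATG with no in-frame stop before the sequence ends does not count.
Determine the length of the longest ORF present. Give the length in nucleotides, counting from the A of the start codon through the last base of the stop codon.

21

Frame 1: AAA CCA CAT GAT GCT GCA TGC GAC ATG ACT TGA ACG ATG TAG GAT — ATG at 25, stop TGA at 31 → 9 nt; ATG at 37, stop TAG at 40 → 6 nt.
Frame 2: AAC CAC ATG ATG CTG CAT GCG ACA TGA CTT GAA CGA TGT AGG — ATG at 8, stop TGA at 26 → 21 nt; ATG at 11, stop TGA at 26 → 18 nt.
Frame 3: ACC ACA TGA TGC TGC ATG CGA CAT GAC TTG AAC GAT GTA GGA — no ATG→stop ORF.
Longest: frame 2, positions 8–28, 21 nt = 7 codons = 6 aa. → 21 nucleotides.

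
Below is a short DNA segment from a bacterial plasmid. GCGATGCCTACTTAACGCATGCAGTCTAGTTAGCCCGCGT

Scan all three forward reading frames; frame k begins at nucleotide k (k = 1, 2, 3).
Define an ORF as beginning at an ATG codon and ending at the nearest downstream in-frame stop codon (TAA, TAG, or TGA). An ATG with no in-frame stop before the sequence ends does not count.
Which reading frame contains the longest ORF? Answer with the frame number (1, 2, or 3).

Frame 1: GCG ATG CCT ACT TAA CGC ATG CAG TCT AGT TAG CCC GCG — ATG at 4, stop TAA at 13 → 12 nt; ATG at 19, stop TAG at 31 → 15 nt.
Frame 2: CGA TGC CTA CTT AAC GCA TGC AGT CTA GTT AGC CCG CGT — no ATG→stop ORF.
Frame 3: GAT GCC TAC TTA ACG CAT GCA GTC TAG TTA GCC CGC — no ATG→stop ORF.
Longest ORF is 15 nt in frame 1 (positions 19–33).

1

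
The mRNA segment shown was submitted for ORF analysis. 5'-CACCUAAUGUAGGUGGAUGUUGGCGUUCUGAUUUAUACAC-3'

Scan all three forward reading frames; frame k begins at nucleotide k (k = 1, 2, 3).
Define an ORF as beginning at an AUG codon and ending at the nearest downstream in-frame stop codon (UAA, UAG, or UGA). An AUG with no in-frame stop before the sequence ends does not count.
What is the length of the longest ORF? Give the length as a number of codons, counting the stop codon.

Frame 1: CAC CUA AUG UAG GUG GAU GUU GGC GUU CUG AUU UAU ACA — AUG at 7, stop UAG at 10 → 6 nt.
Frame 2: ACC UAA UGU AGG UGG AUG UUG GCG UUC UGA UUU AUA CAC — AUG at 17, stop UGA at 29 → 15 nt.
Frame 3: CCU AAU GUA GGU GGA UGU UGG CGU UCU GAU UUA UAC — no AUG→stop ORF.
Longest: frame 2, positions 17–31, 15 nt = 5 codons = 4 aa. → 5 codons.

5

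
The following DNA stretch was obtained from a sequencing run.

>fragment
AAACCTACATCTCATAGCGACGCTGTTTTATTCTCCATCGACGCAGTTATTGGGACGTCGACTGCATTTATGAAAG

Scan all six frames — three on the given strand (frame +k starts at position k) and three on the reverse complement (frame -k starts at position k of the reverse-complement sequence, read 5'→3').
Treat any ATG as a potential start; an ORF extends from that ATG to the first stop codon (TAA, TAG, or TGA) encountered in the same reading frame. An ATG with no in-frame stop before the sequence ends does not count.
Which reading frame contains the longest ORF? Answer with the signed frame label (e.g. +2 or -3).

Reverse complement (5'→3'): CTTTCATAAATGCAGTCGACGTCCCAATAACTGCGTCGATGGAGAATAAAACAGCGTCGCTATGAGATGTAGGTTT
Frame +1: AAA CCT ACA TCT CAT AGC GAC GCT GTT TTA TTC TCC ATC GAC GCA GTT ATT GGG ACG TCG ACT GCA TTT ATG AAA — no ATG→stop ORF.
Frame +2: AAC CTA CAT CTC ATA GCG ACG CTG TTT TAT TCT CCA TCG ACG CAG TTA TTG GGA CGT CGA CTG CAT TTA TGA AAG — no ATG→stop ORF.
Frame +3: ACC TAC ATC TCA TAG CGA CGC TGT TTT ATT CTC CAT CGA CGC AGT TAT TGG GAC GTC GAC TGC ATT TAT GAA — no ATG→stop ORF.
Frame -1: CTT TCA TAA ATG CAG TCG ACG TCC CAA TAA CTG CGT CGA TGG AGA ATA AAA CAG CGT CGC TAT GAG ATG TAG GTT — ATG at 10, stop TAA at 28 → 21 nt; ATG at 67, stop TAG at 70 → 6 nt.
Frame -2: TTT CAT AAA TGC AGT CGA CGT CCC AAT AAC TGC GTC GAT GGA GAA TAA AAC AGC GTC GCT ATG AGA TGT AGG TTT — no ATG→stop ORF.
Frame -3: TTC ATA AAT GCA GTC GAC GTC CCA ATA ACT GCG TCG ATG GAG AAT AAA ACA GCG TCG CTA TGA GAT GTA GGT — ATG at 39, stop TGA at 63 → 27 nt.
Longest ORF is 27 nt in frame -3 (positions 39–65).

-3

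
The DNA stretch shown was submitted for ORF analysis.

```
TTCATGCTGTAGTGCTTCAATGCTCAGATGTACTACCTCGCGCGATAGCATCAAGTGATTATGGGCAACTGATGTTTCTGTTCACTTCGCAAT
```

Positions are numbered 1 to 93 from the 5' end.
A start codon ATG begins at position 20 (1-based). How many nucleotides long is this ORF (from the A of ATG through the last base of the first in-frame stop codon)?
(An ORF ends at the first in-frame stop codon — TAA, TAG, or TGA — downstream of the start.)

39

Codons from position 20: ATG (20–22), CTC (23–25), AGA (26–28), TGT (29–31), ACT (32–34), ACC (35–37), TCG (38–40), CGC (41–43), GAT (44–46), AGC (47–49), ATC (50–52), AAG (53–55), TGA (56–58).
TGA is the first in-frame stop; ORF spans 20–58, 39 nucleotides.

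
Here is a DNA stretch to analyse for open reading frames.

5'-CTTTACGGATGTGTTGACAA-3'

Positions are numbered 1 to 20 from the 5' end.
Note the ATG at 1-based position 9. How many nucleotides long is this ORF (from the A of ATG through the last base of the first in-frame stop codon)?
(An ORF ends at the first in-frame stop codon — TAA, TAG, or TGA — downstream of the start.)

9

Codons from position 9: ATG (9–11), TGT (12–14), TGA (15–17).
TGA is the first in-frame stop; ORF spans 9–17, 9 nucleotides.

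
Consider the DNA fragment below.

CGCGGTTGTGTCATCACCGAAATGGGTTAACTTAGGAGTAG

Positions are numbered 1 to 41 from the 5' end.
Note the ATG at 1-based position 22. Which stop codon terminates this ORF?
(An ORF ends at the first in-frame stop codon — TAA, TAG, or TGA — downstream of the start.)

Codons from position 22: ATG (22–24), GGT (25–27), TAA (28–30).
The first in-frame stop codon is TAA.

TAA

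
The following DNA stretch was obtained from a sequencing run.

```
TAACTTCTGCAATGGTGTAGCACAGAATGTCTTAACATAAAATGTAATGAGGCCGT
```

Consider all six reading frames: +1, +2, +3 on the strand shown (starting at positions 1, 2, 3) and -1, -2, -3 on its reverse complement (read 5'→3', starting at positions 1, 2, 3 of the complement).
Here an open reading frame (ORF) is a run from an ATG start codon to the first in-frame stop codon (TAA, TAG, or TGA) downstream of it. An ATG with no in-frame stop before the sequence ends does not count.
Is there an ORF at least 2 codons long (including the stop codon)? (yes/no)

Reverse complement (5'→3'): ACGGCCTCATTACATTTTATGTTAAGACATTCTGTGCTACACCATTGCAGAAGTTA
Frame +1: TAA CTT CTG CAA TGG TGT AGC ACA GAA TGT CTT AAC ATA AAA TGT AAT GAG GCC — no ATG→stop ORF.
Frame +2: AAC TTC TGC AAT GGT GTA GCA CAG AAT GTC TTA ACA TAA AAT GTA ATG AGG CCG — no ATG→stop ORF.
Frame +3: ACT TCT GCA ATG GTG TAG CAC AGA ATG TCT TAA CAT AAA ATG TAA TGA GGC CGT — ATG at 12, stop TAG at 18 → 9 nt; ATG at 27, stop TAA at 33 → 9 nt; ATG at 42, stop TAA at 45 → 6 nt.
Frame -1: ACG GCC TCA TTA CAT TTT ATG TTA AGA CAT TCT GTG CTA CAC CAT TGC AGA AGT — no ATG→stop ORF.
Frame -2: CGG CCT CAT TAC ATT TTA TGT TAA GAC ATT CTG TGC TAC ACC ATT GCA GAA GTT — no ATG→stop ORF.
Frame -3: GGC CTC ATT ACA TTT TAT GTT AAG ACA TTC TGT GCT ACA CCA TTG CAG AAG TTA — no ATG→stop ORF.
Frame +3 has an ORF of 3 codons (positions 12–20) ≥ 2, so yes.

yes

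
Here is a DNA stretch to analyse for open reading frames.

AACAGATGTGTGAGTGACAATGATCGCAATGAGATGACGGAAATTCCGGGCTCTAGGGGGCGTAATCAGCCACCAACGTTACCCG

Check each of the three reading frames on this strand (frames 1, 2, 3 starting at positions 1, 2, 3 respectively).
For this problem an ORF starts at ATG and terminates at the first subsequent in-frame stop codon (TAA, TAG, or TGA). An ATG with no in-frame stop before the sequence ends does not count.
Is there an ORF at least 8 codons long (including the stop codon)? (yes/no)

Frame 1: AAC AGA TGT GTG AGT GAC AAT GAT CGC AAT GAG ATG ACG GAA ATT CCG GGC TCT AGG GGG CGT AAT CAG CCA CCA ACG TTA CCC — no ATG→stop ORF.
Frame 2: ACA GAT GTG TGA GTG ACA ATG ATC GCA ATG AGA TGA CGG AAA TTC CGG GCT CTA GGG GGC GTA ATC AGC CAC CAA CGT TAC CCG — ATG at 20, stop TGA at 35 → 18 nt; ATG at 29, stop TGA at 35 → 9 nt.
Frame 3: CAG ATG TGT GAG TGA CAA TGA TCG CAA TGA GAT GAC GGA AAT TCC GGG CTC TAG GGG GCG TAA TCA GCC ACC AAC GTT ACC — ATG at 6, stop TGA at 15 → 12 nt.
Largest ORF found is 6 codons < 8, so no.

no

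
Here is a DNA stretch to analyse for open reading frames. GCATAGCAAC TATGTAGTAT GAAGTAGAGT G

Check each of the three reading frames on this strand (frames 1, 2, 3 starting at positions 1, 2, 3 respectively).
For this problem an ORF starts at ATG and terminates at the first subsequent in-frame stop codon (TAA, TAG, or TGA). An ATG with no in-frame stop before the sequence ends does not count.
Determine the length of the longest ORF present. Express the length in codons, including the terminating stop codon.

3

Frame 1: GCA TAG CAA CTA TGT AGT ATG AAG TAG AGT — ATG at 19, stop TAG at 25 → 9 nt.
Frame 2: CAT AGC AAC TAT GTA GTA TGA AGT AGA GTG — no ATG→stop ORF.
Frame 3: ATA GCA ACT ATG TAG TAT GAA GTA GAG — ATG at 12, stop TAG at 15 → 6 nt.
Longest: frame 1, positions 19–27, 9 nt = 3 codons = 2 aa. → 3 codons.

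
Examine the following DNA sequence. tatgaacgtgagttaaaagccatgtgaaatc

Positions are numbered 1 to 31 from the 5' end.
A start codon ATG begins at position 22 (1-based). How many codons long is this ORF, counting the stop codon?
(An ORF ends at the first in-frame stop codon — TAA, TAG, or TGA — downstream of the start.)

Codons from position 22: ATG (22–24), TGA (25–27).
TGA is the first in-frame stop; that's 2 codons including the stop.

2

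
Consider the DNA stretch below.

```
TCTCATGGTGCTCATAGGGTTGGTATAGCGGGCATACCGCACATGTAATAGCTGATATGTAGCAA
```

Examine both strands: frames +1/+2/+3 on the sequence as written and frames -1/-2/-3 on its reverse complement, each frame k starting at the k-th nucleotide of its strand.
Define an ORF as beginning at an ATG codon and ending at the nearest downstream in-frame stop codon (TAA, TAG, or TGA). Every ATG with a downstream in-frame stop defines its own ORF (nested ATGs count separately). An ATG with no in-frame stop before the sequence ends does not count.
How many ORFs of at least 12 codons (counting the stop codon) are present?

Reverse complement (5'→3'): TTGCTACATATCAGCTATTACATGTGCGGTATGCCCGCTATACCAACCCTATGAGCACCATGAGA
Frame +1: TCT CAT GGT GCT CAT AGG GTT GGT ATA GCG GGC ATA CCG CAC ATG TAA TAG CTG ATA TGT AGC — ATG at 43, stop TAA at 46 → 6 nt.
Frame +2: CTC ATG GTG CTC ATA GGG TTG GTA TAG CGG GCA TAC CGC ACA TGT AAT AGC TGA TAT GTA GCA — ATG at 5, stop TAG at 26 → 24 nt.
Frame +3: TCA TGG TGC TCA TAG GGT TGG TAT AGC GGG CAT ACC GCA CAT GTA ATA GCT GAT ATG TAG CAA — ATG at 57, stop TAG at 60 → 6 nt.
Frame -1: TTG CTA CAT ATC AGC TAT TAC ATG TGC GGT ATG CCC GCT ATA CCA ACC CTA TGA GCA CCA TGA — ATG at 22, stop TGA at 52 → 33 nt; ATG at 31, stop TGA at 52 → 24 nt.
Frame -2: TGC TAC ATA TCA GCT ATT ACA TGT GCG GTA TGC CCG CTA TAC CAA CCC TAT GAG CAC CAT GAG — no ATG→stop ORF.
Frame -3: GCT ACA TAT CAG CTA TTA CAT GTG CGG TAT GCC CGC TAT ACC AAC CCT ATG AGC ACC ATG AGA — no ATG→stop ORF.
No ORF reaches 12 codons. Count = 0.

0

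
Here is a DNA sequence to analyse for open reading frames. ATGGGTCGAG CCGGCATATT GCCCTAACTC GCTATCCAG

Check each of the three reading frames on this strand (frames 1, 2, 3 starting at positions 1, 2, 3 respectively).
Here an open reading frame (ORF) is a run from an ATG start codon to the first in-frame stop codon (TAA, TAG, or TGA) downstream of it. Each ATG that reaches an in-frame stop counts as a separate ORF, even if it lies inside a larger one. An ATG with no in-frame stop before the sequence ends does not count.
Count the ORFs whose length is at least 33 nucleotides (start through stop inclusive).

0

Frame 1: ATG GGT CGA GCC GGC ATA TTG CCC TAA CTC GCT ATC CAG — ATG at 1, stop TAA at 25 → 27 nt.
Frame 2: TGG GTC GAG CCG GCA TAT TGC CCT AAC TCG CTA TCC — no ATG→stop ORF.
Frame 3: GGG TCG AGC CGG CAT ATT GCC CTA ACT CGC TAT CCA — no ATG→stop ORF.
No ORF reaches 33 nucleotides. Count = 0.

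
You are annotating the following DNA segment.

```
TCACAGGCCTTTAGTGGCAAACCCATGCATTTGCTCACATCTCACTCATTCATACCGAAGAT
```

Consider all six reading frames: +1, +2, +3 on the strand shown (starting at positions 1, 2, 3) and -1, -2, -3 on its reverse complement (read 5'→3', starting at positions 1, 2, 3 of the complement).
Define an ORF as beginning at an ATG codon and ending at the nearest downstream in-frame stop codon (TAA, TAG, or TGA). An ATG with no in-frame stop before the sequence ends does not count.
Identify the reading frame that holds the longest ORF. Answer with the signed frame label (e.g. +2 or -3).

-3

Reverse complement (5'→3'): ATCTTCGGTATGAATGAGTGAGATGTGAGCAAATGCATGGGTTTGCCACTAAAGGCCTGTGA
Frame +1: TCA CAG GCC TTT AGT GGC AAA CCC ATG CAT TTG CTC ACA TCT CAC TCA TTC ATA CCG AAG — no ATG→stop ORF.
Frame +2: CAC AGG CCT TTA GTG GCA AAC CCA TGC ATT TGC TCA CAT CTC ACT CAT TCA TAC CGA AGA — no ATG→stop ORF.
Frame +3: ACA GGC CTT TAG TGG CAA ACC CAT GCA TTT GCT CAC ATC TCA CTC ATT CAT ACC GAA GAT — no ATG→stop ORF.
Frame -1: ATC TTC GGT ATG AAT GAG TGA GAT GTG AGC AAA TGC ATG GGT TTG CCA CTA AAG GCC TGT — ATG at 10, stop TGA at 19 → 12 nt.
Frame -2: TCT TCG GTA TGA ATG AGT GAG ATG TGA GCA AAT GCA TGG GTT TGC CAC TAA AGG CCT GTG — ATG at 14, stop TGA at 26 → 15 nt; ATG at 23, stop TGA at 26 → 6 nt.
Frame -3: CTT CGG TAT GAA TGA GTG AGA TGT GAG CAA ATG CAT GGG TTT GCC ACT AAA GGC CTG TGA — ATG at 33, stop TGA at 60 → 30 nt.
Longest ORF is 30 nt in frame -3 (positions 33–62).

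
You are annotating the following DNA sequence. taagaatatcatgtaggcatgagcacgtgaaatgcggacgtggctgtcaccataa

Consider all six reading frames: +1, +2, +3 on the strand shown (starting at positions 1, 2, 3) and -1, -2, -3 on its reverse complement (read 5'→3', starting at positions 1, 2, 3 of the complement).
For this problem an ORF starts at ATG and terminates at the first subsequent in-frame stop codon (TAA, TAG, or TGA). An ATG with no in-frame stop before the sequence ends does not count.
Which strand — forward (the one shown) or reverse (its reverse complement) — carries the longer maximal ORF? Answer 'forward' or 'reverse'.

reverse

Reverse complement (5'→3'): TTATGGTGACAGCCACGTCCGCATTTCACGTGCTCATGCCTACATGATATTCTTA
Frame +1: TAA GAA TAT CAT GTA GGC ATG AGC ACG TGA AAT GCG GAC GTG GCT GTC ACC ATA — ATG at 19, stop TGA at 28 → 12 nt.
Frame +2: AAG AAT ATC ATG TAG GCA TGA GCA CGT GAA ATG CGG ACG TGG CTG TCA CCA TAA — ATG at 11, stop TAG at 14 → 6 nt; ATG at 32, stop TAA at 53 → 24 nt.
Frame +3: AGA ATA TCA TGT AGG CAT GAG CAC GTG AAA TGC GGA CGT GGC TGT CAC CAT — no ATG→stop ORF.
Frame -1: TTA TGG TGA CAG CCA CGT CCG CAT TTC ACG TGC TCA TGC CTA CAT GAT ATT CTT — no ATG→stop ORF.
Frame -2: TAT GGT GAC AGC CAC GTC CGC ATT TCA CGT GCT CAT GCC TAC ATG ATA TTC TTA — no ATG→stop ORF.
Frame -3: ATG GTG ACA GCC ACG TCC GCA TTT CAC GTG CTC ATG CCT ACA TGA TAT TCT — ATG at 3, stop TGA at 45 → 45 nt; ATG at 36, stop TGA at 45 → 12 nt.
Forward-strand max 24 nt; reverse-strand max 45 nt. The reverse strand has the longer ORF.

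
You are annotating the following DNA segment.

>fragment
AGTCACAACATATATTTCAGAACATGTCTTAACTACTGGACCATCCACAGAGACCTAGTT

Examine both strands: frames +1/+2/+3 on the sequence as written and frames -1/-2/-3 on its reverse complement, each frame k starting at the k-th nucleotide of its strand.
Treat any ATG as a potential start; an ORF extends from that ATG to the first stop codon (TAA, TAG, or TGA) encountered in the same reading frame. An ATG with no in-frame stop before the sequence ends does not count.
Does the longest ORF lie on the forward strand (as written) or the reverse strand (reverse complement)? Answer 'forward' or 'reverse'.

reverse

Reverse complement (5'→3'): AACTAGGTCTCTGTGGATGGTCCAGTAGTTAAGACATGTTCTGAAATATATGTTGTGACT
Frame +1: AGT CAC AAC ATA TAT TTC AGA ACA TGT CTT AAC TAC TGG ACC ATC CAC AGA GAC CTA GTT — no ATG→stop ORF.
Frame +2: GTC ACA ACA TAT ATT TCA GAA CAT GTC TTA ACT ACT GGA CCA TCC ACA GAG ACC TAG — no ATG→stop ORF.
Frame +3: TCA CAA CAT ATA TTT CAG AAC ATG TCT TAA CTA CTG GAC CAT CCA CAG AGA CCT AGT — ATG at 24, stop TAA at 30 → 9 nt.
Frame -1: AAC TAG GTC TCT GTG GAT GGT CCA GTA GTT AAG ACA TGT TCT GAA ATA TAT GTT GTG ACT — no ATG→stop ORF.
Frame -2: ACT AGG TCT CTG TGG ATG GTC CAG TAG TTA AGA CAT GTT CTG AAA TAT ATG TTG TGA — ATG at 17, stop TAG at 26 → 12 nt; ATG at 50, stop TGA at 56 → 9 nt.
Frame -3: CTA GGT CTC TGT GGA TGG TCC AGT AGT TAA GAC ATG TTC TGA AAT ATA TGT TGT GAC — ATG at 36, stop TGA at 42 → 9 nt.
Forward-strand max 9 nt; reverse-strand max 12 nt. The reverse strand has the longer ORF.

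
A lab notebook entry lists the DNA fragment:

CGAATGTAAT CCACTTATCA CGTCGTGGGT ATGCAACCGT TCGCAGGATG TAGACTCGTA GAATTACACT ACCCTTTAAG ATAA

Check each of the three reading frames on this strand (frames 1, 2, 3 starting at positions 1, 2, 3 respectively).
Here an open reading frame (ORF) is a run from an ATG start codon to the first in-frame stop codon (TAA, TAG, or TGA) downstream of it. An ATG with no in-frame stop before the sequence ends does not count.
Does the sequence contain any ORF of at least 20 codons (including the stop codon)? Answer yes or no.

no

Frame 1: CGA ATG TAA TCC ACT TAT CAC GTC GTG GGT ATG CAA CCG TTC GCA GGA TGT AGA CTC GTA GAA TTA CAC TAC CCT TTA AGA TAA — ATG at 4, stop TAA at 7 → 6 nt; ATG at 31, stop TAA at 82 → 54 nt.
Frame 2: GAA TGT AAT CCA CTT ATC ACG TCG TGG GTA TGC AAC CGT TCG CAG GAT GTA GAC TCG TAG AAT TAC ACT ACC CTT TAA GAT — no ATG→stop ORF.
Frame 3: AAT GTA ATC CAC TTA TCA CGT CGT GGG TAT GCA ACC GTT CGC AGG ATG TAG ACT CGT AGA ATT ACA CTA CCC TTT AAG ATA — ATG at 48, stop TAG at 51 → 6 nt.
Largest ORF found is 18 codons < 20, so no.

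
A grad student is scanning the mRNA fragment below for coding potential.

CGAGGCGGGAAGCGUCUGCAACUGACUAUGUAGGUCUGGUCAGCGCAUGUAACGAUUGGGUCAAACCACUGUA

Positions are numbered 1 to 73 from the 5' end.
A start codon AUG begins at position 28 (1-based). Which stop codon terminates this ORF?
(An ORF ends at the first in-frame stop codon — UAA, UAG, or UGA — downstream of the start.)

UAG

Codons from position 28: AUG (28–30), UAG (31–33).
The first in-frame stop codon is UAG.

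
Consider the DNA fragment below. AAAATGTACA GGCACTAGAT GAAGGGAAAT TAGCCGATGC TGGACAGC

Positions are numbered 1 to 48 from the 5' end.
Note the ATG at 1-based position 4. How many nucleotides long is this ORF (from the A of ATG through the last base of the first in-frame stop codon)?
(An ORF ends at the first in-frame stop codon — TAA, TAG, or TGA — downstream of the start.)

15

Codons from position 4: ATG (4–6), TAC (7–9), AGG (10–12), CAC (13–15), TAG (16–18).
TAG is the first in-frame stop; ORF spans 4–18, 15 nucleotides.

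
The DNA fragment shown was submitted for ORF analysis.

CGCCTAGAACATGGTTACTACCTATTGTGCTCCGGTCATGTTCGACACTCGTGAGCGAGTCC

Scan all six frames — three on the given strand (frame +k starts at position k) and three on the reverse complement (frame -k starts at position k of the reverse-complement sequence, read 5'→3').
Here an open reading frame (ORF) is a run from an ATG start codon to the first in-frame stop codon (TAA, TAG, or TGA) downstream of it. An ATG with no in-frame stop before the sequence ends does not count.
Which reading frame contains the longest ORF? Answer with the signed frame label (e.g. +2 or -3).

-3

Reverse complement (5'→3'): GGACTCGCTCACGAGTGTCGAACATGACCGGAGCACAATAGGTAGTAACCATGTTCTAGGCG
Frame +1: CGC CTA GAA CAT GGT TAC TAC CTA TTG TGC TCC GGT CAT GTT CGA CAC TCG TGA GCG AGT — no ATG→stop ORF.
Frame +2: GCC TAG AAC ATG GTT ACT ACC TAT TGT GCT CCG GTC ATG TTC GAC ACT CGT GAG CGA GTC — no ATG→stop ORF.
Frame +3: CCT AGA ACA TGG TTA CTA CCT ATT GTG CTC CGG TCA TGT TCG ACA CTC GTG AGC GAG TCC — no ATG→stop ORF.
Frame -1: GGA CTC GCT CAC GAG TGT CGA ACA TGA CCG GAG CAC AAT AGG TAG TAA CCA TGT TCT AGG — no ATG→stop ORF.
Frame -2: GAC TCG CTC ACG AGT GTC GAA CAT GAC CGG AGC ACA ATA GGT AGT AAC CAT GTT CTA GGC — no ATG→stop ORF.
Frame -3: ACT CGC TCA CGA GTG TCG AAC ATG ACC GGA GCA CAA TAG GTA GTA ACC ATG TTC TAG GCG — ATG at 24, stop TAG at 39 → 18 nt; ATG at 51, stop TAG at 57 → 9 nt.
Longest ORF is 18 nt in frame -3 (positions 24–41).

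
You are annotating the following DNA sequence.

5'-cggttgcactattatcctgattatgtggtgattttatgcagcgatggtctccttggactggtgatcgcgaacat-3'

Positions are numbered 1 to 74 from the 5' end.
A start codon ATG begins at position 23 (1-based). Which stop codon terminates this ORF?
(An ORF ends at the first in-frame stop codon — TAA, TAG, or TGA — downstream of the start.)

Codons from position 23: ATG (23–25), TGG (26–28), TGA (29–31).
The first in-frame stop codon is TGA.

TGA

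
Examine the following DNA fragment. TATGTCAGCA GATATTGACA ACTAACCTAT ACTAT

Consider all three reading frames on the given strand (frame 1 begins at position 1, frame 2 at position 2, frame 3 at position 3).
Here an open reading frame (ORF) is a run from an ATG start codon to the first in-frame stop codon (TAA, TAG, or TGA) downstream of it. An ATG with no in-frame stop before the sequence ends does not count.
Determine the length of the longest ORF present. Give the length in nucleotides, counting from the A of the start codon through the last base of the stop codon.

24

Frame 1: TAT GTC AGC AGA TAT TGA CAA CTA ACC TAT ACT — no ATG→stop ORF.
Frame 2: ATG TCA GCA GAT ATT GAC AAC TAA CCT ATA CTA — ATG at 2, stop TAA at 23 → 24 nt.
Frame 3: TGT CAG CAG ATA TTG ACA ACT AAC CTA TAC TAT — no ATG→stop ORF.
Longest: frame 2, positions 2–25, 24 nt = 8 codons = 7 aa. → 24 nucleotides.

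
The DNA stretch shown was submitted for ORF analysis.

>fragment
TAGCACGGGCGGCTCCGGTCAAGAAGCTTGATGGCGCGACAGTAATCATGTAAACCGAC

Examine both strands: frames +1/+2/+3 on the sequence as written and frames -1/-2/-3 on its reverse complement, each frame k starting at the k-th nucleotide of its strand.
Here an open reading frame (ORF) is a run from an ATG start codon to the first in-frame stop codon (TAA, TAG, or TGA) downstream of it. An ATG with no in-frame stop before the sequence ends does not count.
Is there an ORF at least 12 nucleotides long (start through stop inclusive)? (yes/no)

Reverse complement (5'→3'): GTCGGTTTACATGATTACTGTCGCGCCATCAAGCTTCTTGACCGGAGCCGCCCGTGCTA
Frame +1: TAG CAC GGG CGG CTC CGG TCA AGA AGC TTG ATG GCG CGA CAG TAA TCA TGT AAA CCG — ATG at 31, stop TAA at 43 → 15 nt.
Frame +2: AGC ACG GGC GGC TCC GGT CAA GAA GCT TGA TGG CGC GAC AGT AAT CAT GTA AAC CGA — no ATG→stop ORF.
Frame +3: GCA CGG GCG GCT CCG GTC AAG AAG CTT GAT GGC GCG ACA GTA ATC ATG TAA ACC GAC — ATG at 48, stop TAA at 51 → 6 nt.
Frame -1: GTC GGT TTA CAT GAT TAC TGT CGC GCC ATC AAG CTT CTT GAC CGG AGC CGC CCG TGC — no ATG→stop ORF.
Frame -2: TCG GTT TAC ATG ATT ACT GTC GCG CCA TCA AGC TTC TTG ACC GGA GCC GCC CGT GCT — no ATG→stop ORF.
Frame -3: CGG TTT ACA TGA TTA CTG TCG CGC CAT CAA GCT TCT TGA CCG GAG CCG CCC GTG CTA — no ATG→stop ORF.
Frame +1 has an ORF of 15 nucleotides (positions 31–45) ≥ 12, so yes.

yes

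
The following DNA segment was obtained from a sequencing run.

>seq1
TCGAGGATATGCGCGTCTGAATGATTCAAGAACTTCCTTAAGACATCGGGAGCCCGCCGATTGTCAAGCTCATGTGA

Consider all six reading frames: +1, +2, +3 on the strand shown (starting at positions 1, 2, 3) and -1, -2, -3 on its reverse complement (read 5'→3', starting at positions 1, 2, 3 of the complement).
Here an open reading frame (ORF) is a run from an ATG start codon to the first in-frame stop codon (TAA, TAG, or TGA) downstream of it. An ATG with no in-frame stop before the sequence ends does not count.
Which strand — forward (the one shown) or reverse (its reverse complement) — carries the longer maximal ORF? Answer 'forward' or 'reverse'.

Reverse complement (5'→3'): TCACATGAGCTTGACAATCGGCGGGCTCCCGATGTCTTAAGGAAGTTCTTGAATCATTCAGACGCGCATATCCTCGA
Frame +1: TCG AGG ATA TGC GCG TCT GAA TGA TTC AAG AAC TTC CTT AAG ACA TCG GGA GCC CGC CGA TTG TCA AGC TCA TGT — no ATG→stop ORF.
Frame +2: CGA GGA TAT GCG CGT CTG AAT GAT TCA AGA ACT TCC TTA AGA CAT CGG GAG CCC GCC GAT TGT CAA GCT CAT GTG — no ATG→stop ORF.
Frame +3: GAG GAT ATG CGC GTC TGA ATG ATT CAA GAA CTT CCT TAA GAC ATC GGG AGC CCG CCG ATT GTC AAG CTC ATG TGA — ATG at 9, stop TGA at 18 → 12 nt; ATG at 21, stop TAA at 39 → 21 nt; ATG at 72, stop TGA at 75 → 6 nt.
Frame -1: TCA CAT GAG CTT GAC AAT CGG CGG GCT CCC GAT GTC TTA AGG AAG TTC TTG AAT CAT TCA GAC GCG CAT ATC CTC — no ATG→stop ORF.
Frame -2: CAC ATG AGC TTG ACA ATC GGC GGG CTC CCG ATG TCT TAA GGA AGT TCT TGA ATC ATT CAG ACG CGC ATA TCC TCG — ATG at 5, stop TAA at 38 → 36 nt; ATG at 32, stop TAA at 38 → 9 nt.
Frame -3: ACA TGA GCT TGA CAA TCG GCG GGC TCC CGA TGT CTT AAG GAA GTT CTT GAA TCA TTC AGA CGC GCA TAT CCT CGA — no ATG→stop ORF.
Forward-strand max 21 nt; reverse-strand max 36 nt. The reverse strand has the longer ORF.

reverse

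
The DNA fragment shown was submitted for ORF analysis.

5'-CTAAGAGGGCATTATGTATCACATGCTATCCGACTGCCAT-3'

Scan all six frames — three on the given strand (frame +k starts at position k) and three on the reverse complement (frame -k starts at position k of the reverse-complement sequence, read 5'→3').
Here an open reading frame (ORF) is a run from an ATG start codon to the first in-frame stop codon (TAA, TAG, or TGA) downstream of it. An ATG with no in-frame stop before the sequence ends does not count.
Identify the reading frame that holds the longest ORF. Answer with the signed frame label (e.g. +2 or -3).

Reverse complement (5'→3'): ATGGCAGTCGGATAGCATGTGATACATAATGCCCTCTTAG
Frame +1: CTA AGA GGG CAT TAT GTA TCA CAT GCT ATC CGA CTG CCA — no ATG→stop ORF.
Frame +2: TAA GAG GGC ATT ATG TAT CAC ATG CTA TCC GAC TGC CAT — no ATG→stop ORF.
Frame +3: AAG AGG GCA TTA TGT ATC ACA TGC TAT CCG ACT GCC — no ATG→stop ORF.
Frame -1: ATG GCA GTC GGA TAG CAT GTG ATA CAT AAT GCC CTC TTA — ATG at 1, stop TAG at 13 → 15 nt.
Frame -2: TGG CAG TCG GAT AGC ATG TGA TAC ATA ATG CCC TCT TAG — ATG at 17, stop TGA at 20 → 6 nt; ATG at 29, stop TAG at 38 → 12 nt.
Frame -3: GGC AGT CGG ATA GCA TGT GAT ACA TAA TGC CCT CTT — no ATG→stop ORF.
Longest ORF is 15 nt in frame -1 (positions 1–15).

-1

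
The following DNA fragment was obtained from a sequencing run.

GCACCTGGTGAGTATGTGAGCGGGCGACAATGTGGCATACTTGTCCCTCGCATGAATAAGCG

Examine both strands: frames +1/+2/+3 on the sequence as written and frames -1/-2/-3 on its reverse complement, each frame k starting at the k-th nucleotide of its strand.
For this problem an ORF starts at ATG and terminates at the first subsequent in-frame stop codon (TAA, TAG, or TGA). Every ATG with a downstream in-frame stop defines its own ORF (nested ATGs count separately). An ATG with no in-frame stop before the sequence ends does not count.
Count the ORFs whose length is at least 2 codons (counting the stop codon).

Reverse complement (5'→3'): CGCTTATTCATGCGAGGGACAAGTATGCCACATTGTCGCCCGCTCACATACTCACCAGGTGC
Frame +1: GCA CCT GGT GAG TAT GTG AGC GGG CGA CAA TGT GGC ATA CTT GTC CCT CGC ATG AAT AAG — no ATG→stop ORF.
Frame +2: CAC CTG GTG AGT ATG TGA GCG GGC GAC AAT GTG GCA TAC TTG TCC CTC GCA TGA ATA AGC — ATG at 14, stop TGA at 17 → 6 nt.
Frame +3: ACC TGG TGA GTA TGT GAG CGG GCG ACA ATG TGG CAT ACT TGT CCC TCG CAT GAA TAA GCG — ATG at 30, stop TAA at 57 → 30 nt.
Frame -1: CGC TTA TTC ATG CGA GGG ACA AGT ATG CCA CAT TGT CGC CCG CTC ACA TAC TCA CCA GGT — no ATG→stop ORF.
Frame -2: GCT TAT TCA TGC GAG GGA CAA GTA TGC CAC ATT GTC GCC CGC TCA CAT ACT CAC CAG GTG — no ATG→stop ORF.
Frame -3: CTT ATT CAT GCG AGG GAC AAG TAT GCC ACA TTG TCG CCC GCT CAC ATA CTC ACC AGG TGC — no ATG→stop ORF.
ORFs ≥ 2 codons: frame +2 14–19 (2 codons), frame +3 30–59 (10 codons). Count = 2.

2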